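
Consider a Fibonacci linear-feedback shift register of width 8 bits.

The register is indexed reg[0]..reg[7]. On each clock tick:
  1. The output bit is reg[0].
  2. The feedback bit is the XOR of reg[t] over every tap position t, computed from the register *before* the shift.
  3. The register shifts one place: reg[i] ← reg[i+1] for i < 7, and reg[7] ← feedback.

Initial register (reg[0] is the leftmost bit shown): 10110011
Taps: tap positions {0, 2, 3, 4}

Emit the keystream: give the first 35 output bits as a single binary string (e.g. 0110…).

10110011110111111010011001101010001

step | reg (before) | out | fb
   0 | 10110011 | 1 | 1
   1 | 01100111 | 0 | 1
   2 | 11001111 | 1 | 0
   3 | 10011110 | 1 | 1
   4 | 00111101 | 0 | 1
   5 | 01111011 | 0 | 1
   6 | 11110111 | 1 | 1
   7 | 11101111 | 1 | 1
   8 | 11011111 | 1 | 1
   9 | 10111111 | 1 | 0
  10 | 01111110 | 0 | 1
  11 | 11111101 | 1 | 0
  12 | 11111010 | 1 | 0
  13 | 11110100 | 1 | 1
  14 | 11101001 | 1 | 1
  15 | 11010011 | 1 | 0
  16 | 10100110 | 1 | 0
  17 | 01001100 | 0 | 1
  18 | 10011001 | 1 | 1
  19 | 00110011 | 0 | 0
  20 | 01100110 | 0 | 1
  21 | 11001101 | 1 | 0
  22 | 10011010 | 1 | 1
  23 | 00110101 | 0 | 0
  24 | 01101010 | 0 | 0
  25 | 11010100 | 1 | 0
  26 | 10101000 | 1 | 1
  27 | 01010001 | 0 | 1
  28 | 10100011 | 1 | 0
  29 | 01000110 | 0 | 0
  30 | 10001100 | 1 | 0
  31 | 00011000 | 0 | 0
  32 | 00110000 | 0 | 0
  33 | 01100000 | 0 | 1
  34 | 11000001 | 1 | 1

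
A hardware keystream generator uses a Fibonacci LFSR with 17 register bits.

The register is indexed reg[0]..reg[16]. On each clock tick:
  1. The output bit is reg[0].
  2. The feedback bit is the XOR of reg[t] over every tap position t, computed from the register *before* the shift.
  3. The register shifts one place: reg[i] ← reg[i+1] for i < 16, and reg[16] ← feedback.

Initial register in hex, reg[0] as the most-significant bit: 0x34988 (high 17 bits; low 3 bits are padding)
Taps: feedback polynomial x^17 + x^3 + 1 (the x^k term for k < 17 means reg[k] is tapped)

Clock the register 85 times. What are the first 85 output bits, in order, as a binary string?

0011010010011000110010000010111101000100101010101011000011111111100110111000000110100

step | reg (before) | out | fb
   0 | 00110100100110001 | 0 | 1
   1 | 01101001001100011 | 0 | 0
   2 | 11010010011000110 | 1 | 0
   3 | 10100100110001100 | 1 | 1
   4 | 01001001100011001 | 0 | 0
   5 | 10010011000110010 | 1 | 0
   6 | 00100110001100100 | 0 | 0
   7 | 01001100011001000 | 0 | 0
   8 | 10011000110010000 | 1 | 0
   9 | 00110001100100000 | 0 | 1
  10 | 01100011001000001 | 0 | 0
  11 | 11000110010000010 | 1 | 1
  12 | 10001100100000101 | 1 | 1
  13 | 00011001000001011 | 0 | 1
  14 | 00110010000010111 | 0 | 1
  15 | 01100100000101111 | 0 | 0
  16 | 11001000001011110 | 1 | 1
  17 | 10010000010111101 | 1 | 0
  18 | 00100000101111010 | 0 | 0
  19 | 01000001011110100 | 0 | 0
  20 | 10000010111101000 | 1 | 1
  21 | 00000101111010001 | 0 | 0
  22 | 00001011110100010 | 0 | 0
  23 | 00010111101000100 | 0 | 1
  24 | 00101111010001001 | 0 | 0
  25 | 01011110100010010 | 0 | 1
  26 | 10111101000100101 | 1 | 0
  27 | 01111010001001010 | 0 | 1
  28 | 11110100010010101 | 1 | 0
  29 | 11101000100101010 | 1 | 1
  30 | 11010001001010101 | 1 | 0
  31 | 10100010010101010 | 1 | 1
  32 | 01000100101010101 | 0 | 0
  33 | 10001001010101010 | 1 | 1
  34 | 00010010101010101 | 0 | 1
  35 | 00100101010101011 | 0 | 0
  36 | 01001010101010110 | 0 | 0
  37 | 10010101010101100 | 1 | 0
  38 | 00101010101011000 | 0 | 0
  39 | 01010101010110000 | 0 | 1
  40 | 10101010101100001 | 1 | 1
  41 | 01010101011000011 | 0 | 1
  42 | 10101010110000111 | 1 | 1
  43 | 01010101100001111 | 0 | 1
  44 | 10101011000011111 | 1 | 1
  45 | 01010110000111111 | 0 | 1
  46 | 10101100001111111 | 1 | 1
  47 | 01011000011111111 | 0 | 1
  48 | 10110000111111111 | 1 | 0
  49 | 01100001111111110 | 0 | 0
  50 | 11000011111111100 | 1 | 1
  51 | 10000111111111001 | 1 | 1
  52 | 00001111111110011 | 0 | 0
  53 | 00011111111100110 | 0 | 1
  54 | 00111111111001101 | 0 | 1
  55 | 01111111110011011 | 0 | 1
  56 | 11111111100110111 | 1 | 0
  57 | 11111111001101110 | 1 | 0
  58 | 11111110011011100 | 1 | 0
  59 | 11111100110111000 | 1 | 0
  60 | 11111001101110000 | 1 | 0
  61 | 11110011011100000 | 1 | 0
  62 | 11100110111000000 | 1 | 1
  63 | 11001101110000001 | 1 | 1
  64 | 10011011100000011 | 1 | 0
  65 | 00110111000000110 | 0 | 1
  66 | 01101110000001101 | 0 | 0
  67 | 11011100000011010 | 1 | 0
  68 | 10111000000110100 | 1 | 0
  69 | 01110000001101000 | 0 | 1
  70 | 11100000011010001 | 1 | 1
  71 | 11000000110100011 | 1 | 1
  72 | 10000001101000111 | 1 | 1
  73 | 00000011010001111 | 0 | 0
  74 | 00000110100011110 | 0 | 0
  75 | 00001101000111100 | 0 | 0
  76 | 00011010001111000 | 0 | 1
  77 | 00110100011110001 | 0 | 1
  78 | 01101000111100011 | 0 | 0
  79 | 11010001111000110 | 1 | 0
  80 | 10100011110001100 | 1 | 1
  81 | 01000111100011001 | 0 | 0
  82 | 10001111000110010 | 1 | 1
  83 | 00011110001100101 | 0 | 1
  84 | 00111100011001011 | 0 | 1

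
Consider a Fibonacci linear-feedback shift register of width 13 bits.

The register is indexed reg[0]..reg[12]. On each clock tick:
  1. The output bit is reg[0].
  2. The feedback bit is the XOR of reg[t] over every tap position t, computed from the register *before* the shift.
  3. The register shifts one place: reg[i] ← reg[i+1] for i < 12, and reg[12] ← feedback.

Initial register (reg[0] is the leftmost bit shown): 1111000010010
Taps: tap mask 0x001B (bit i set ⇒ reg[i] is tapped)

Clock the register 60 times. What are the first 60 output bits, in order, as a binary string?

111100001001010011100010101000001100011101011000001101010101

k : reg_k → out_k, fb_k
0: 1111000010010 → 1, fb=1
1: 1110000100101 → 1, fb=0
2: 1100001001010 → 1, fb=0
3: 1000010010100 → 1, fb=1
4: 0000100101001 → 0, fb=1
5: 0001001010011 → 0, fb=1
6: 0010010100111 → 0, fb=0
7: 0100101001110 → 0, fb=0
8: 1001010011100 → 1, fb=0
9: 0010100111000 → 0, fb=1
10: 0101001110001 → 0, fb=0
11: 1010011100010 → 1, fb=1
12: 0100111000101 → 0, fb=0
13: 1001110001010 → 1, fb=1
14: 0011100010101 → 0, fb=0
15: 0111000101010 → 0, fb=0
16: 1110001010100 → 1, fb=0
17: 1100010101000 → 1, fb=0
18: 1000101010000 → 1, fb=0
19: 0001010100000 → 0, fb=1
20: 0010101000001 → 0, fb=1
21: 0101010000011 → 0, fb=0
22: 1010100000110 → 1, fb=0
23: 0101000001100 → 0, fb=0
24: 1010000011000 → 1, fb=1
25: 0100000110001 → 0, fb=1
26: 1000001100011 → 1, fb=1
27: 0000011000111 → 0, fb=0
28: 0000110001110 → 0, fb=1
29: 0001100011101 → 0, fb=0
30: 0011000111010 → 0, fb=1
31: 0110001110101 → 0, fb=1
32: 1100011101011 → 1, fb=0
33: 1000111010110 → 1, fb=0
34: 0001110101100 → 0, fb=0
35: 0011101011000 → 0, fb=0
36: 0111010110000 → 0, fb=0
37: 1110101100000 → 1, fb=1
38: 1101011000001 → 1, fb=1
39: 1010110000011 → 1, fb=0
40: 0101100000110 → 0, fb=1
41: 1011000001101 → 1, fb=0
42: 0110000011010 → 0, fb=1
43: 1100000110101 → 1, fb=0
44: 1000001101010 → 1, fb=1
45: 0000011010101 → 0, fb=0
46: 0000110101010 → 0, fb=1
47: 0001101010101 → 0, fb=0
48: 0011010101010 → 0, fb=1
49: 0110101010101 → 0, fb=0
50: 1101010101010 → 1, fb=1
51: 1010101010101 → 1, fb=0
52: 0101010101010 → 0, fb=0
53: 1010101010100 → 1, fb=0
54: 0101010101000 → 0, fb=0
55: 1010101010000 → 1, fb=0
56: 0101010100000 → 0, fb=0
57: 1010101000000 → 1, fb=0
58: 0101010000000 → 0, fb=0
59: 1010100000000 → 1, fb=0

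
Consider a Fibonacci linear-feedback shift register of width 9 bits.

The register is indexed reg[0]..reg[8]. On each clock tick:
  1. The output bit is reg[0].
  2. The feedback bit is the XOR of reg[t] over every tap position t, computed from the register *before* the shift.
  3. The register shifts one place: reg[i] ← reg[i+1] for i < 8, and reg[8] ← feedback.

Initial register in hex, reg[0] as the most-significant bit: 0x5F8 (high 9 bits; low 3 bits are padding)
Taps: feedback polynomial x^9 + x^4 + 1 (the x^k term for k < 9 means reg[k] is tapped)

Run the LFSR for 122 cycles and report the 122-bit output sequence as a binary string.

01011111110100010110001110101100101100111100011111011101000001101011011011101100000101101011111010101010000001010010101111

tick  register→output (feedback)
  0  010111111→0 (1)
  1  101111111→1 (0)
  2  011111110→0 (1)
  3  111111101→1 (0)
  4  111111010→1 (0)
  5  111110100→1 (0)
  6  111101000→1 (1)
  7  111010001→1 (0)
  8  110100010→1 (1)
  9  101000101→1 (1)
 10  010001011→0 (0)
 11  100010110→1 (0)
 12  000101100→0 (0)
 13  001011000→0 (1)
 14  010110001→0 (1)
 15  101100011→1 (1)
 16  011000111→0 (0)
 17  110001110→1 (1)
 18  100011101→1 (0)
 19  000111010→0 (1)
 20  001110101→0 (1)
 21  011101011→0 (0)
 22  111010110→1 (0)
 23  110101100→1 (1)
 24  101011001→1 (0)
 25  010110010→0 (1)
 26  101100101→1 (1)
 27  011001011→0 (0)
 28  110010110→1 (0)
 29  100101100→1 (1)
 30  001011001→0 (1)
 31  010110011→0 (1)
 32  101100111→1 (1)
 33  011001111→0 (0)
 34  110011110→1 (0)
 35  100111100→1 (0)
 36  001111000→0 (1)
 37  011110001→0 (1)
 38  111100011→1 (1)
 39  111000111→1 (1)
 40  110001111→1 (1)
 41  100011111→1 (0)
 42  000111110→0 (1)
 43  001111101→0 (1)
 44  011111011→0 (1)
 45  111110111→1 (0)
 46  111101110→1 (1)
 47  111011101→1 (0)
 48  110111010→1 (0)
 49  101110100→1 (0)
 50  011101000→0 (0)
 51  111010000→1 (0)
 52  110100000→1 (1)
 53  101000001→1 (1)
 54  010000011→0 (0)
 55  100000110→1 (1)
 56  000001101→0 (0)
 57  000011010→0 (1)
 58  000110101→0 (1)
 59  001101011→0 (0)
 60  011010110→0 (1)
 61  110101101→1 (1)
 62  101011011→1 (0)
 63  010110110→0 (1)
 64  101101101→1 (1)
 65  011011011→0 (1)
 66  110110111→1 (0)
 67  101101110→1 (1)
 68  011011101→0 (1)
 69  110111011→1 (0)
 70  101110110→1 (0)
 71  011101100→0 (0)
 72  111011000→1 (0)
 73  110110000→1 (0)
 74  101100000→1 (1)
 75  011000001→0 (0)
 76  110000010→1 (1)
 77  100000101→1 (1)
 78  000001011→0 (0)
 79  000010110→0 (1)
 80  000101101→0 (0)
 81  001011010→0 (1)
 82  010110101→0 (1)
 83  101101011→1 (1)
 84  011010111→0 (1)
 85  110101111→1 (1)
 86  101011111→1 (0)
 87  010111110→0 (1)
 88  101111101→1 (0)
 89  011111010→0 (1)
 90  111110101→1 (0)
 91  111101010→1 (1)
 92  111010101→1 (0)
 93  110101010→1 (1)
 94  101010101→1 (0)
 95  010101010→0 (0)
 96  101010100→1 (0)
 97  010101000→0 (0)
 98  101010000→1 (0)
 99  010100000→0 (0)
100  101000000→1 (1)
101  010000001→0 (0)
102  100000010→1 (1)
103  000000101→0 (0)
104  000001010→0 (0)
105  000010100→0 (1)
106  000101001→0 (0)
107  001010010→0 (1)
108  010100101→0 (0)
109  101001010→1 (1)
110  010010101→0 (1)
111  100101011→1 (1)
112  001010111→0 (1)
113  010101111→0 (0)
114  101011110→1 (0)
115  010111100→0 (1)
116  101111001→1 (0)
117  011110010→0 (1)
118  111100101→1 (1)
119  111001011→1 (1)
120  110010111→1 (0)
121  100101110→1 (1)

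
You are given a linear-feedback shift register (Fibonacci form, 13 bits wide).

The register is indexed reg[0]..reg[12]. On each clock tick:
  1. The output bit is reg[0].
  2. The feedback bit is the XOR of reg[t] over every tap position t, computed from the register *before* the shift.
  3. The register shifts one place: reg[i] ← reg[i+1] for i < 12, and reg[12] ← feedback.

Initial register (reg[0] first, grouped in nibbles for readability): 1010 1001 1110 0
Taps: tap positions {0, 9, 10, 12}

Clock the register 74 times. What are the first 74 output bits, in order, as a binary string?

10101001111001010010111111001000101111000000011001110001111000010010111111

step | reg (before) | out | fb
   0 | 1010100111100 | 1 | 1
   1 | 0101001111001 | 0 | 0
   2 | 1010011110010 | 1 | 1
   3 | 0100111100101 | 0 | 0
   4 | 1001111001010 | 1 | 0
   5 | 0011110010100 | 0 | 1
   6 | 0111100101001 | 0 | 0
   7 | 1111001010010 | 1 | 1
   8 | 1110010100101 | 1 | 1
   9 | 1100101001011 | 1 | 1
  10 | 1001010010111 | 1 | 1
  11 | 0010100101111 | 0 | 1
  12 | 0101001011111 | 0 | 1
  13 | 1010010111111 | 1 | 0
  14 | 0100101111110 | 0 | 0
  15 | 1001011111100 | 1 | 1
  16 | 0010111111001 | 0 | 0
  17 | 0101111110010 | 0 | 0
  18 | 1011111100100 | 1 | 0
  19 | 0111111001000 | 0 | 1
  20 | 1111110010001 | 1 | 0
  21 | 1111100100010 | 1 | 1
  22 | 1111001000101 | 1 | 1
  23 | 1110010001011 | 1 | 1
  24 | 1100100010111 | 1 | 1
  25 | 1001000101111 | 1 | 0
  26 | 0010001011110 | 0 | 0
  27 | 0100010111100 | 0 | 0
  28 | 1000101111000 | 1 | 0
  29 | 0001011110000 | 0 | 0
  30 | 0010111100000 | 0 | 0
  31 | 0101111000000 | 0 | 0
  32 | 1011110000000 | 1 | 1
  33 | 0111100000001 | 0 | 1
  34 | 1111000000011 | 1 | 0
  35 | 1110000000110 | 1 | 0
  36 | 1100000001100 | 1 | 1
  37 | 1000000011001 | 1 | 1
  38 | 0000000110011 | 0 | 1
  39 | 0000001100111 | 0 | 0
  40 | 0000011001110 | 0 | 0
  41 | 0000110011100 | 0 | 0
  42 | 0001100111000 | 0 | 1
  43 | 0011001110001 | 0 | 1
  44 | 0110011100011 | 0 | 1
  45 | 1100111000111 | 1 | 1
  46 | 1001110001111 | 1 | 0
  47 | 0011100011110 | 0 | 0
  48 | 0111000111100 | 0 | 0
  49 | 1110001111000 | 1 | 0
  50 | 1100011110000 | 1 | 1
  51 | 1000111100001 | 1 | 0
  52 | 0001111000010 | 0 | 0
  53 | 0011110000100 | 0 | 1
  54 | 0111100001001 | 0 | 0
  55 | 1111000010010 | 1 | 1
  56 | 1110000100101 | 1 | 1
  57 | 1100001001011 | 1 | 1
  58 | 1000010010111 | 1 | 1
  59 | 0000100101111 | 0 | 1
  60 | 0001001011111 | 0 | 1
  61 | 0010010111111 | 0 | 1
  62 | 0100101111111 | 0 | 1
  63 | 1001011111111 | 1 | 0
  64 | 0010111111110 | 0 | 0
  65 | 0101111111100 | 0 | 0
  66 | 1011111111000 | 1 | 0
  67 | 0111111110000 | 0 | 0
  68 | 1111111100000 | 1 | 1
  69 | 1111111000001 | 1 | 0
  70 | 1111110000010 | 1 | 1
  71 | 1111100000101 | 1 | 1
  72 | 1111000001011 | 1 | 1
  73 | 1110000010111 | 1 | 1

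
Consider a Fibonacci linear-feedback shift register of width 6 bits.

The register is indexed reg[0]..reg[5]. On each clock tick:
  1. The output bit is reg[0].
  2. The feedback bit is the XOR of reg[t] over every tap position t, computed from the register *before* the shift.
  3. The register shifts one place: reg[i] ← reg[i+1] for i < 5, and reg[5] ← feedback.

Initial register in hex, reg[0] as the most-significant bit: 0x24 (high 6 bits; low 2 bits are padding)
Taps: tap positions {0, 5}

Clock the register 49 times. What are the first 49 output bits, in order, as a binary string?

k : reg_k → out_k, fb_k
0: 001001 → 0, fb=1
1: 010011 → 0, fb=1
2: 100111 → 1, fb=0
3: 001110 → 0, fb=0
4: 011100 → 0, fb=0
5: 111000 → 1, fb=1
6: 110001 → 1, fb=0
7: 100010 → 1, fb=1
8: 000101 → 0, fb=1
9: 001011 → 0, fb=1
10: 010111 → 0, fb=1
11: 101111 → 1, fb=0
12: 011110 → 0, fb=0
13: 111100 → 1, fb=1
14: 111001 → 1, fb=0
15: 110010 → 1, fb=1
16: 100101 → 1, fb=0
17: 001010 → 0, fb=0
18: 010100 → 0, fb=0
19: 101000 → 1, fb=1
20: 010001 → 0, fb=1
21: 100011 → 1, fb=0
22: 000110 → 0, fb=0
23: 001100 → 0, fb=0
24: 011000 → 0, fb=0
25: 110000 → 1, fb=1
26: 100001 → 1, fb=0
27: 000010 → 0, fb=0
28: 000100 → 0, fb=0
29: 001000 → 0, fb=0
30: 010000 → 0, fb=0
31: 100000 → 1, fb=1
32: 000001 → 0, fb=1
33: 000011 → 0, fb=1
34: 000111 → 0, fb=1
35: 001111 → 0, fb=1
36: 011111 → 0, fb=1
37: 111111 → 1, fb=0
38: 111110 → 1, fb=1
39: 111101 → 1, fb=0
40: 111010 → 1, fb=1
41: 110101 → 1, fb=0
42: 101010 → 1, fb=1
43: 010101 → 0, fb=1
44: 101011 → 1, fb=0
45: 010110 → 0, fb=0
46: 101100 → 1, fb=1
47: 011001 → 0, fb=1
48: 110011 → 1, fb=0

0010011100010111100101000110000100000111111010101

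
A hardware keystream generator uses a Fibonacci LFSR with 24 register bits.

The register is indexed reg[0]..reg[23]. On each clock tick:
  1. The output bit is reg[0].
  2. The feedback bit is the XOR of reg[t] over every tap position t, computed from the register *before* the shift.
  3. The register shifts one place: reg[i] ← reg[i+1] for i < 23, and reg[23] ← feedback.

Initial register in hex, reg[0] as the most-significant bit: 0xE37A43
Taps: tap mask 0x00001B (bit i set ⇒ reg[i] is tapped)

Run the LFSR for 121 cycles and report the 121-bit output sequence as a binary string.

1110001101111010010000110000100111111000111011011100101001000000100001001010100011001101111000100011001111100111000101001

step | reg (before) | out | fb
   0 | 111000110111101001000011 | 1 | 0
   1 | 110001101111010010000110 | 1 | 0
   2 | 100011011110100100001100 | 1 | 0
   3 | 000110111101001000011000 | 0 | 0
   4 | 001101111010010000110000 | 0 | 1
   5 | 011011110100100001100001 | 0 | 0
   6 | 110111101001000011000010 | 1 | 0
   7 | 101111010010000110000100 | 1 | 1
   8 | 011110100100001100001001 | 0 | 1
   9 | 111101001000011000010011 | 1 | 1
  10 | 111010010000110000100111 | 1 | 1
  11 | 110100100001100001001111 | 1 | 1
  12 | 101001000011000010011111 | 1 | 1
  13 | 010010000110000100111111 | 0 | 0
  14 | 100100001100001001111110 | 1 | 0
  15 | 001000011000010011111100 | 0 | 0
  16 | 010000110000100111111000 | 0 | 1
  17 | 100001100001001111110001 | 1 | 1
  18 | 000011000010011111100011 | 0 | 1
  19 | 000110000100111111000111 | 0 | 0
  20 | 001100001001111110001110 | 0 | 1
  21 | 011000010011111100011101 | 0 | 1
  22 | 110000100111111000111011 | 1 | 0
  23 | 100001001111110001110110 | 1 | 1
  24 | 000010011111100011101101 | 0 | 1
  25 | 000100111111000111011011 | 0 | 1
  26 | 001001111110001110110111 | 0 | 0
  27 | 010011111100011101101110 | 0 | 0
  28 | 100111111000111011011100 | 1 | 1
  29 | 001111110001110110111001 | 0 | 0
  30 | 011111100011101101110010 | 0 | 1
  31 | 111111000111011011100101 | 1 | 0
  32 | 111110001110110111001010 | 1 | 0
  33 | 111100011101101110010100 | 1 | 1
  34 | 111000111011011100101001 | 1 | 0
  35 | 110001110110111001010010 | 1 | 0
  36 | 100011101101110010100100 | 1 | 0
  37 | 000111011011100101001000 | 0 | 0
  38 | 001110110111001010010000 | 0 | 0
  39 | 011101101110010100100000 | 0 | 0
  40 | 111011011100101001000000 | 1 | 1
  41 | 110110111001010010000001 | 1 | 0
  42 | 101101110010100100000010 | 1 | 0
  43 | 011011100101001000000100 | 0 | 0
  44 | 110111001010010000001000 | 1 | 0
  45 | 101110010100100000010000 | 1 | 1
  46 | 011100101001000000100001 | 0 | 0
  47 | 111001010010000001000010 | 1 | 0
  48 | 110010100100000010000100 | 1 | 1
  49 | 100101001000000100001001 | 1 | 0
  50 | 001010010000001000010010 | 0 | 1
  51 | 010100100000010000100101 | 0 | 0
  52 | 101001000000100001001010 | 1 | 1
  53 | 010010000001000010010101 | 0 | 0
  54 | 100100000010000100101010 | 1 | 0
  55 | 001000000100001001010100 | 0 | 0
  56 | 010000001000010010101000 | 0 | 1
  57 | 100000010000100101010001 | 1 | 1
  58 | 000000100001001010100011 | 0 | 0
  59 | 000001000010010101000110 | 0 | 0
  60 | 000010000100101010001100 | 0 | 1
  61 | 000100001001010100011001 | 0 | 1
  62 | 001000010010101000110011 | 0 | 0
  63 | 010000100101010001100110 | 0 | 1
  64 | 100001001010100011001101 | 1 | 1
  65 | 000010010101000110011011 | 0 | 1
  66 | 000100101010001100110111 | 0 | 1
  67 | 001001010100011001101111 | 0 | 0
  68 | 010010101000110011011110 | 0 | 0
  69 | 100101010001100110111100 | 1 | 0
  70 | 001010100011001101111000 | 0 | 1
  71 | 010101000110011011110001 | 0 | 0
  72 | 101010001100110111100010 | 1 | 0
  73 | 010100011001101111000100 | 0 | 0
  74 | 101000110011011110001000 | 1 | 1
  75 | 010001100110111100010001 | 0 | 1
  76 | 100011001101111000100011 | 1 | 0
  77 | 000110011011110001000110 | 0 | 0
  78 | 001100110111100010001100 | 0 | 1
  79 | 011001101111000100011001 | 0 | 1
  80 | 110011011110001000110011 | 1 | 1
  81 | 100110111100010001100111 | 1 | 1
  82 | 001101111000100011001111 | 0 | 1
  83 | 011011110001000110011111 | 0 | 0
  84 | 110111100010001100111110 | 1 | 0
  85 | 101111000100011001111100 | 1 | 1
  86 | 011110001000110011111001 | 0 | 1
  87 | 111100010001100111110011 | 1 | 1
  88 | 111000100011001111100111 | 1 | 0
  89 | 110001000110011111001110 | 1 | 0
  90 | 100010001100111110011100 | 1 | 0
  91 | 000100011001111100111000 | 0 | 1
  92 | 001000110011111001110001 | 0 | 0
  93 | 010001100111110011100010 | 0 | 1
  94 | 100011001111100111000101 | 1 | 0
  95 | 000110011111001110001010 | 0 | 0
  96 | 001100111110011100010100 | 0 | 1
  97 | 011001111100111000101001 | 0 | 1
  98 | 110011111001110001010011 | 1 | 1
  99 | 100111110011100010100111 | 1 | 1
 100 | 001111100111000101001111 | 0 | 0
 101 | 011111001110001010011110 | 0 | 1
 102 | 111110011100010100111101 | 1 | 0
 103 | 111100111000101001111010 | 1 | 1
 104 | 111001110001010011110101 | 1 | 0
 105 | 110011100010100111101010 | 1 | 1
 106 | 100111000101001111010101 | 1 | 1
 107 | 001110001010011110101011 | 0 | 0
 108 | 011100010100111101010110 | 0 | 0
 109 | 111000101001111010101100 | 1 | 0
 110 | 110001010011110101011000 | 1 | 0
 111 | 100010100111101010110000 | 1 | 0
 112 | 000101001111010101100000 | 0 | 1
 113 | 001010011110101011000001 | 0 | 1
 114 | 010100111101010110000011 | 0 | 0
 115 | 101001111010101100000110 | 1 | 1
 116 | 010011110101011000001101 | 0 | 0
 117 | 100111101010110000011010 | 1 | 1
 118 | 001111010101100000110101 | 0 | 0
 119 | 011110101011000001101010 | 0 | 1
 120 | 111101010110000011010101 | 1 | 1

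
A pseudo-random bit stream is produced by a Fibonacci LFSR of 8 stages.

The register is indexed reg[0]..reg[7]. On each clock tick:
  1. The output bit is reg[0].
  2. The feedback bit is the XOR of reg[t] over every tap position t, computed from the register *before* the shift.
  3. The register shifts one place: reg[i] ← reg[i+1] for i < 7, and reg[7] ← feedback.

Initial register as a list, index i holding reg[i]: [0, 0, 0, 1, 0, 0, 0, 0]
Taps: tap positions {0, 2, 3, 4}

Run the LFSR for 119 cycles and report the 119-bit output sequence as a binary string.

00010000110110001111001110011000101101001000101001010100111011101100111101111110100110011010100011000001110101010111110

tick  register→output (feedback)
  0  00010000→0 (1)
  1  00100001→0 (1)
  2  01000011→0 (0)
  3  10000110→1 (1)
  4  00001101→0 (1)
  5  00011011→0 (0)
  6  00110110→0 (0)
  7  01101100→0 (0)
  8  11011000→1 (1)
  9  10110001→1 (1)
 10  01100011→0 (1)
 11  11000111→1 (1)
 12  10001111→1 (0)
 13  00011110→0 (0)
 14  00111100→0 (1)
 15  01111001→0 (1)
 16  11110011→1 (1)
 17  11100111→1 (0)
 18  11001110→1 (0)
 19  10011100→1 (1)
 20  00111001→0 (1)
 21  01110011→0 (0)
 22  11100110→1 (0)
 23  11001100→1 (0)
 24  10011000→1 (1)
 25  00110001→0 (0)
 26  01100010→0 (1)
 27  11000101→1 (1)
 28  10001011→1 (0)
 29  00010110→0 (1)
 30  00101101→0 (0)
 31  01011010→0 (0)
 32  10110100→1 (1)
 33  01101001→0 (0)
 34  11010010→1 (0)
 35  10100100→1 (0)
 36  01001000→0 (1)
 37  10010001→1 (0)
 38  00100010→0 (1)
 39  01000101→0 (0)
 40  10001010→1 (0)
 41  00010100→0 (1)
 42  00101001→0 (0)
 43  01010010→0 (1)
 44  10100101→1 (0)
 45  01001010→0 (1)
 46  10010101→1 (0)
 47  00101010→0 (0)
 48  01010100→0 (1)
 49  10101001→1 (1)
 50  01010011→0 (1)
 51  10100111→1 (0)
 52  01001110→0 (1)
 53  10011101→1 (1)
 54  00111011→0 (1)
 55  01110111→0 (0)
 56  11101110→1 (1)
 57  11011101→1 (1)
 58  10111011→1 (0)
 59  01110110→0 (0)
 60  11101100→1 (1)
 61  11011001→1 (1)
 62  10110011→1 (1)
 63  01100111→0 (1)
 64  11001111→1 (0)
 65  10011110→1 (1)
 66  00111101→0 (1)
 67  01111011→0 (1)
 68  11110111→1 (1)
 69  11101111→1 (1)
 70  11011111→1 (1)
 71  10111111→1 (0)
 72  01111110→0 (1)
 73  11111101→1 (0)
 74  11111010→1 (0)
 75  11110100→1 (1)
 76  11101001→1 (1)
 77  11010011→1 (0)
 78  10100110→1 (0)
 79  01001100→0 (1)
 80  10011001→1 (1)
 81  00110011→0 (0)
 82  01100110→0 (1)
 83  11001101→1 (0)
 84  10011010→1 (1)
 85  00110101→0 (0)
 86  01101010→0 (0)
 87  11010100→1 (0)
 88  10101000→1 (1)
 89  01010001→0 (1)
 90  10100011→1 (0)
 91  01000110→0 (0)
 92  10001100→1 (0)
 93  00011000→0 (0)
 94  00110000→0 (0)
 95  01100000→0 (1)
 96  11000001→1 (1)
 97  10000011→1 (1)
 98  00000111→0 (0)
 99  00001110→0 (1)
100  00011101→0 (0)
101  00111010→0 (1)
102  01110101→0 (0)
103  11101010→1 (1)
104  11010101→1 (0)
105  10101010→1 (1)
106  01010101→0 (1)
107  10101011→1 (1)
108  01010111→0 (1)
109  10101111→1 (1)
110  01011111→0 (0)
111  10111110→1 (0)
112  01111100→0 (1)
113  11111001→1 (0)
114  11110010→1 (1)
115  11100101→1 (0)
116  11001010→1 (0)
117  10010100→1 (0)
118  00101000→0 (0)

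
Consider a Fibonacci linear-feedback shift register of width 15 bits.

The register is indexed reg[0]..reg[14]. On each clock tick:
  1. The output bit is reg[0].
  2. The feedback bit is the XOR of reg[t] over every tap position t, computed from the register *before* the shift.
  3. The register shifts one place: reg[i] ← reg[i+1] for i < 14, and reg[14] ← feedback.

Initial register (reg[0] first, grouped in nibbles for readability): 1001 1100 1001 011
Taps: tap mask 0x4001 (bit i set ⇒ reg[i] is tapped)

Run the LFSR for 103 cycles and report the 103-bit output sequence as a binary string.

k : reg_k → out_k, fb_k
0: 100111001001011 → 1, fb=0
1: 001110010010110 → 0, fb=0
2: 011100100101100 → 0, fb=0
3: 111001001011000 → 1, fb=1
4: 110010010110001 → 1, fb=0
5: 100100101100010 → 1, fb=1
6: 001001011000101 → 0, fb=1
7: 010010110001011 → 0, fb=1
8: 100101100010111 → 1, fb=0
9: 001011000101110 → 0, fb=0
10: 010110001011100 → 0, fb=0
11: 101100010111000 → 1, fb=1
12: 011000101110001 → 0, fb=1
13: 110001011100011 → 1, fb=0
14: 100010111000110 → 1, fb=1
15: 000101110001101 → 0, fb=1
16: 001011100011011 → 0, fb=1
17: 010111000110111 → 0, fb=1
18: 101110001101111 → 1, fb=0
19: 011100011011110 → 0, fb=0
20: 111000110111100 → 1, fb=1
21: 110001101111001 → 1, fb=0
22: 100011011110010 → 1, fb=1
23: 000110111100101 → 0, fb=1
24: 001101111001011 → 0, fb=1
25: 011011110010111 → 0, fb=1
26: 110111100101111 → 1, fb=0
27: 101111001011110 → 1, fb=1
28: 011110010111101 → 0, fb=1
29: 111100101111011 → 1, fb=0
30: 111001011110110 → 1, fb=1
31: 110010111101101 → 1, fb=0
32: 100101111011010 → 1, fb=1
33: 001011110110101 → 0, fb=1
34: 010111101101011 → 0, fb=1
35: 101111011010111 → 1, fb=0
36: 011110110101110 → 0, fb=0
37: 111101101011100 → 1, fb=1
38: 111011010111001 → 1, fb=0
39: 110110101110010 → 1, fb=1
40: 101101011100101 → 1, fb=0
41: 011010111001010 → 0, fb=0
42: 110101110010100 → 1, fb=1
43: 101011100101001 → 1, fb=0
44: 010111001010010 → 0, fb=0
45: 101110010100100 → 1, fb=1
46: 011100101001001 → 0, fb=1
47: 111001010010011 → 1, fb=0
48: 110010100100110 → 1, fb=1
49: 100101001001101 → 1, fb=0
50: 001010010011010 → 0, fb=0
51: 010100100110100 → 0, fb=0
52: 101001001101000 → 1, fb=1
53: 010010011010001 → 0, fb=1
54: 100100110100011 → 1, fb=0
55: 001001101000110 → 0, fb=0
56: 010011010001100 → 0, fb=0
57: 100110100011000 → 1, fb=1
58: 001101000110001 → 0, fb=1
59: 011010001100011 → 0, fb=1
60: 110100011000111 → 1, fb=0
61: 101000110001110 → 1, fb=1
62: 010001100011101 → 0, fb=1
63: 100011000111011 → 1, fb=0
64: 000110001110110 → 0, fb=0
65: 001100011101100 → 0, fb=0
66: 011000111011000 → 0, fb=0
67: 110001110110000 → 1, fb=1
68: 100011101100001 → 1, fb=0
69: 000111011000010 → 0, fb=0
70: 001110110000100 → 0, fb=0
71: 011101100001000 → 0, fb=0
72: 111011000010000 → 1, fb=1
73: 110110000100001 → 1, fb=0
74: 101100001000010 → 1, fb=1
75: 011000010000101 → 0, fb=1
76: 110000100001011 → 1, fb=0
77: 100001000010110 → 1, fb=1
78: 000010000101101 → 0, fb=1
79: 000100001011011 → 0, fb=1
80: 001000010110111 → 0, fb=1
81: 010000101101111 → 0, fb=1
82: 100001011011111 → 1, fb=0
83: 000010110111110 → 0, fb=0
84: 000101101111100 → 0, fb=0
85: 001011011111000 → 0, fb=0
86: 010110111110000 → 0, fb=0
87: 101101111100000 → 1, fb=1
88: 011011111000001 → 0, fb=1
89: 110111110000011 → 1, fb=0
90: 101111100000110 → 1, fb=1
91: 011111000001101 → 0, fb=1
92: 111110000011011 → 1, fb=0
93: 111100000110110 → 1, fb=1
94: 111000001101101 → 1, fb=0
95: 110000011011010 → 1, fb=1
96: 100000110110101 → 1, fb=0
97: 000001101101010 → 0, fb=0
98: 000011011010100 → 0, fb=0
99: 000110110101000 → 0, fb=0
100: 001101101010000 → 0, fb=0
101: 011011010100000 → 0, fb=0
102: 110110101000000 → 1, fb=1

1001110010010110001011100011011110010111101101011100101001001101000110001110110000100001011011111000001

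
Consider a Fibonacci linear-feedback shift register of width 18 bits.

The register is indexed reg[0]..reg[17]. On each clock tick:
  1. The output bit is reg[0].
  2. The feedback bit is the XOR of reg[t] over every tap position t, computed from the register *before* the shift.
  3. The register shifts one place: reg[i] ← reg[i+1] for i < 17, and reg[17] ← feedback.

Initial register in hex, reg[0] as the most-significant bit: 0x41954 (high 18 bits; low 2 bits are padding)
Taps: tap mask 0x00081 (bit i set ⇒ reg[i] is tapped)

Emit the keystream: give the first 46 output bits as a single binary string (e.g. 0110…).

0100000110010101011000101100100100000001100100

step | reg (before) | out | fb
   0 | 010000011001010101 | 0 | 1
   1 | 100000110010101011 | 1 | 0
   2 | 000001100101010110 | 0 | 0
   3 | 000011001010101100 | 0 | 0
   4 | 000110010101011000 | 0 | 1
   5 | 001100101010110001 | 0 | 0
   6 | 011001010101100010 | 0 | 1
   7 | 110010101011000101 | 1 | 1
   8 | 100101010110001011 | 1 | 0
   9 | 001010101100010110 | 0 | 0
  10 | 010101011000101100 | 0 | 1
  11 | 101010110001011001 | 1 | 0
  12 | 010101100010110010 | 0 | 0
  13 | 101011000101100100 | 1 | 1
  14 | 010110001011001001 | 0 | 0
  15 | 101100010110010010 | 1 | 0
  16 | 011000101100100100 | 0 | 0
  17 | 110001011001001000 | 1 | 0
  18 | 100010110010010000 | 1 | 0
  19 | 000101100100100000 | 0 | 0
  20 | 001011001001000000 | 0 | 0
  21 | 010110010010000000 | 0 | 1
  22 | 101100100100000001 | 1 | 1
  23 | 011001001000000011 | 0 | 0
  24 | 110010010000000110 | 1 | 0
  25 | 100100100000001100 | 1 | 1
  26 | 001001000000011001 | 0 | 0
  27 | 010010000000110010 | 0 | 0
  28 | 100100000001100100 | 1 | 1
  29 | 001000000011001001 | 0 | 0
  30 | 010000000110010010 | 0 | 0
  31 | 100000001100100100 | 1 | 1
  32 | 000000011001001001 | 0 | 1
  33 | 000000110010010011 | 0 | 1
  34 | 000001100100100111 | 0 | 0
  35 | 000011001001001110 | 0 | 0
  36 | 000110010010011100 | 0 | 1
  37 | 001100100100111001 | 0 | 0
  38 | 011001001001110010 | 0 | 0
  39 | 110010010011100100 | 1 | 0
  40 | 100100100111001000 | 1 | 1
  41 | 001001001110010001 | 0 | 0
  42 | 010010011100100010 | 0 | 1
  43 | 100100111001000101 | 1 | 0
  44 | 001001110010001010 | 0 | 1
  45 | 010011100100010101 | 0 | 0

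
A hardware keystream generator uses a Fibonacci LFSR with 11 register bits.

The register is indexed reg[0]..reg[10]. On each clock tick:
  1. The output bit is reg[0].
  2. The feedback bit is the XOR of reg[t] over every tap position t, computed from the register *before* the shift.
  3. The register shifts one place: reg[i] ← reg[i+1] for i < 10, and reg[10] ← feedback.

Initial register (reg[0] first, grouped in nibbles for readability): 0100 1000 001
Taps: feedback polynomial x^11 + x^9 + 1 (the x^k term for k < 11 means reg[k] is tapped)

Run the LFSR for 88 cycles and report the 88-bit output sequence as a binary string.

k : reg_k → out_k, fb_k
0: 01001000001 → 0, fb=0
1: 10010000010 → 1, fb=0
2: 00100000100 → 0, fb=0
3: 01000001000 → 0, fb=0
4: 10000010000 → 1, fb=1
5: 00000100001 → 0, fb=0
6: 00001000010 → 0, fb=1
7: 00010000101 → 0, fb=0
8: 00100001010 → 0, fb=1
9: 01000010101 → 0, fb=0
10: 10000101010 → 1, fb=0
11: 00001010100 → 0, fb=0
12: 00010101000 → 0, fb=0
13: 00101010000 → 0, fb=0
14: 01010100000 → 0, fb=0
15: 10101000000 → 1, fb=1
16: 01010000001 → 0, fb=0
17: 10100000010 → 1, fb=0
18: 01000000100 → 0, fb=0
19: 10000001000 → 1, fb=1
20: 00000010001 → 0, fb=0
21: 00000100010 → 0, fb=1
22: 00001000101 → 0, fb=0
23: 00010001010 → 0, fb=1
24: 00100010101 → 0, fb=0
25: 01000101010 → 0, fb=1
26: 10001010101 → 1, fb=1
27: 00010101011 → 0, fb=1
28: 00101010111 → 0, fb=1
29: 01010101111 → 0, fb=1
30: 10101011111 → 1, fb=0
31: 01010111110 → 0, fb=1
32: 10101111101 → 1, fb=1
33: 01011111011 → 0, fb=1
34: 10111110111 → 1, fb=0
35: 01111101110 → 0, fb=1
36: 11111011101 → 1, fb=1
37: 11110111011 → 1, fb=0
38: 11101110110 → 1, fb=0
39: 11011101100 → 1, fb=1
40: 10111011001 → 1, fb=1
41: 01110110011 → 0, fb=1
42: 11101100111 → 1, fb=0
43: 11011001110 → 1, fb=0
44: 10110011100 → 1, fb=1
45: 01100111001 → 0, fb=0
46: 11001110010 → 1, fb=0
47: 10011100100 → 1, fb=1
48: 00111001001 → 0, fb=0
49: 01110010010 → 0, fb=1
50: 11100100101 → 1, fb=1
51: 11001001011 → 1, fb=0
52: 10010010110 → 1, fb=0
53: 00100101100 → 0, fb=0
54: 01001011000 → 0, fb=0
55: 10010110000 → 1, fb=1
56: 00101100001 → 0, fb=0
57: 01011000010 → 0, fb=1
58: 10110000101 → 1, fb=1
59: 01100001011 → 0, fb=1
60: 11000010111 → 1, fb=0
61: 10000101110 → 1, fb=0
62: 00001011100 → 0, fb=0
63: 00010111000 → 0, fb=0
64: 00101110000 → 0, fb=0
65: 01011100000 → 0, fb=0
66: 10111000000 → 1, fb=1
67: 01110000001 → 0, fb=0
68: 11100000010 → 1, fb=0
69: 11000000100 → 1, fb=1
70: 10000001001 → 1, fb=1
71: 00000010011 → 0, fb=1
72: 00000100111 → 0, fb=1
73: 00001001111 → 0, fb=1
74: 00010011111 → 0, fb=1
75: 00100111111 → 0, fb=1
76: 01001111111 → 0, fb=1
77: 10011111111 → 1, fb=0
78: 00111111110 → 0, fb=1
79: 01111111101 → 0, fb=0
80: 11111111010 → 1, fb=0
81: 11111110100 → 1, fb=1
82: 11111101001 → 1, fb=1
83: 11111010011 → 1, fb=0
84: 11110100110 → 1, fb=0
85: 11101001100 → 1, fb=1
86: 11010011001 → 1, fb=1
87: 10100110011 → 1, fb=0

0100100000100001010100000010001010101111101110110011100100101100001011100000010011111111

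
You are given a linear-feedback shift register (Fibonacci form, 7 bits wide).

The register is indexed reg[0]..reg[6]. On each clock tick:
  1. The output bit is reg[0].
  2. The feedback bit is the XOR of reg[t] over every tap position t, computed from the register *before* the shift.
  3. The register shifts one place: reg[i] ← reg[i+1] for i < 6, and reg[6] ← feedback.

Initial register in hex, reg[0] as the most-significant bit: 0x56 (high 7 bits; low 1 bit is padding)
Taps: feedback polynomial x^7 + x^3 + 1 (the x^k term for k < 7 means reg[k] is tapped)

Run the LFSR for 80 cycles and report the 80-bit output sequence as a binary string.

01010111110100101000110111000111111100001110111100101100100100000010001001100010

tick  register→output (feedback)
  0  0101011→0 (1)
  1  1010111→1 (1)
  2  0101111→0 (1)
  3  1011111→1 (0)
  4  0111110→0 (1)
  5  1111101→1 (0)
  6  1111010→1 (0)
  7  1110100→1 (1)
  8  1101001→1 (0)
  9  1010010→1 (1)
 10  0100101→0 (0)
 11  1001010→1 (0)
 12  0010100→0 (0)
 13  0101000→0 (1)
 14  1010001→1 (1)
 15  0100011→0 (0)
 16  1000110→1 (1)
 17  0001101→0 (1)
 18  0011011→0 (1)
 19  0110111→0 (0)
 20  1101110→1 (0)
 21  1011100→1 (0)
 22  0111000→0 (1)
 23  1110001→1 (1)
 24  1100011→1 (1)
 25  1000111→1 (1)
 26  0001111→0 (1)
 27  0011111→0 (1)
 28  0111111→0 (1)
 29  1111111→1 (0)
 30  1111110→1 (0)
 31  1111100→1 (0)
 32  1111000→1 (0)
 33  1110000→1 (1)
 34  1100001→1 (1)
 35  1000011→1 (1)
 36  0000111→0 (0)
 37  0001110→0 (1)
 38  0011101→0 (1)
 39  0111011→0 (1)
 40  1110111→1 (1)
 41  1101111→1 (0)
 42  1011110→1 (0)
 43  0111100→0 (1)
 44  1111001→1 (0)
 45  1110010→1 (1)
 46  1100101→1 (1)
 47  1001011→1 (0)
 48  0010110→0 (0)
 49  0101100→0 (1)
 50  1011001→1 (0)
 51  0110010→0 (0)
 52  1100100→1 (1)
 53  1001001→1 (0)
 54  0010010→0 (0)
 55  0100100→0 (0)
 56  1001000→1 (0)
 57  0010000→0 (0)
 58  0100000→0 (0)
 59  1000000→1 (1)
 60  0000001→0 (0)
 61  0000010→0 (0)
 62  0000100→0 (0)
 63  0001000→0 (1)
 64  0010001→0 (0)
 65  0100010→0 (0)
 66  1000100→1 (1)
 67  0001001→0 (1)
 68  0010011→0 (0)
 69  0100110→0 (0)
 70  1001100→1 (0)
 71  0011000→0 (1)
 72  0110001→0 (0)
 73  1100010→1 (1)
 74  1000101→1 (1)
 75  0001011→0 (1)
 76  0010111→0 (0)
 77  0101110→0 (1)
 78  1011101→1 (0)
 79  0111010→0 (1)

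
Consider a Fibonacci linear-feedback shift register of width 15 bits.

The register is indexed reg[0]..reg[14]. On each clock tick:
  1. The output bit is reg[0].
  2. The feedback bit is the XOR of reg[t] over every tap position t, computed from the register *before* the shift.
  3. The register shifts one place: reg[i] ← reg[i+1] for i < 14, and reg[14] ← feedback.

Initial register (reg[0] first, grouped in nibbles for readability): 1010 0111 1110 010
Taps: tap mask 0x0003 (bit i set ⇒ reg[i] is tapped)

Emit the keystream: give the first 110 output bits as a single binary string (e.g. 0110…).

10100111111001011101000001011100111000011100101001000100101111011001101110001101010110010010111111010110111000

k : reg_k → out_k, fb_k
0: 101001111110010 → 1, fb=1
1: 010011111100101 → 0, fb=1
2: 100111111001011 → 1, fb=1
3: 001111110010111 → 0, fb=0
4: 011111100101110 → 0, fb=1
5: 111111001011101 → 1, fb=0
6: 111110010111010 → 1, fb=0
7: 111100101110100 → 1, fb=0
8: 111001011101000 → 1, fb=0
9: 110010111010000 → 1, fb=0
10: 100101110100000 → 1, fb=1
11: 001011101000001 → 0, fb=0
12: 010111010000010 → 0, fb=1
13: 101110100000101 → 1, fb=1
14: 011101000001011 → 0, fb=1
15: 111010000010111 → 1, fb=0
16: 110100000101110 → 1, fb=0
17: 101000001011100 → 1, fb=1
18: 010000010111001 → 0, fb=1
19: 100000101110011 → 1, fb=1
20: 000001011100111 → 0, fb=0
21: 000010111001110 → 0, fb=0
22: 000101110011100 → 0, fb=0
23: 001011100111000 → 0, fb=0
24: 010111001110000 → 0, fb=1
25: 101110011100001 → 1, fb=1
26: 011100111000011 → 0, fb=1
27: 111001110000111 → 1, fb=0
28: 110011100001110 → 1, fb=0
29: 100111000011100 → 1, fb=1
30: 001110000111001 → 0, fb=0
31: 011100001110010 → 0, fb=1
32: 111000011100101 → 1, fb=0
33: 110000111001010 → 1, fb=0
34: 100001110010100 → 1, fb=1
35: 000011100101001 → 0, fb=0
36: 000111001010010 → 0, fb=0
37: 001110010100100 → 0, fb=0
38: 011100101001000 → 0, fb=1
39: 111001010010001 → 1, fb=0
40: 110010100100010 → 1, fb=0
41: 100101001000100 → 1, fb=1
42: 001010010001001 → 0, fb=0
43: 010100100010010 → 0, fb=1
44: 101001000100101 → 1, fb=1
45: 010010001001011 → 0, fb=1
46: 100100010010111 → 1, fb=1
47: 001000100101111 → 0, fb=0
48: 010001001011110 → 0, fb=1
49: 100010010111101 → 1, fb=1
50: 000100101111011 → 0, fb=0
51: 001001011110110 → 0, fb=0
52: 010010111101100 → 0, fb=1
53: 100101111011001 → 1, fb=1
54: 001011110110011 → 0, fb=0
55: 010111101100110 → 0, fb=1
56: 101111011001101 → 1, fb=1
57: 011110110011011 → 0, fb=1
58: 111101100110111 → 1, fb=0
59: 111011001101110 → 1, fb=0
60: 110110011011100 → 1, fb=0
61: 101100110111000 → 1, fb=1
62: 011001101110001 → 0, fb=1
63: 110011011100011 → 1, fb=0
64: 100110111000110 → 1, fb=1
65: 001101110001101 → 0, fb=0
66: 011011100011010 → 0, fb=1
67: 110111000110101 → 1, fb=0
68: 101110001101010 → 1, fb=1
69: 011100011010101 → 0, fb=1
70: 111000110101011 → 1, fb=0
71: 110001101010110 → 1, fb=0
72: 100011010101100 → 1, fb=1
73: 000110101011001 → 0, fb=0
74: 001101010110010 → 0, fb=0
75: 011010101100100 → 0, fb=1
76: 110101011001001 → 1, fb=0
77: 101010110010010 → 1, fb=1
78: 010101100100101 → 0, fb=1
79: 101011001001011 → 1, fb=1
80: 010110010010111 → 0, fb=1
81: 101100100101111 → 1, fb=1
82: 011001001011111 → 0, fb=1
83: 110010010111111 → 1, fb=0
84: 100100101111110 → 1, fb=1
85: 001001011111101 → 0, fb=0
86: 010010111111010 → 0, fb=1
87: 100101111110101 → 1, fb=1
88: 001011111101011 → 0, fb=0
89: 010111111010110 → 0, fb=1
90: 101111110101101 → 1, fb=1
91: 011111101011011 → 0, fb=1
92: 111111010110111 → 1, fb=0
93: 111110101101110 → 1, fb=0
94: 111101011011100 → 1, fb=0
95: 111010110111000 → 1, fb=0
96: 110101101110000 → 1, fb=0
97: 101011011100000 → 1, fb=1
98: 010110111000001 → 0, fb=1
99: 101101110000011 → 1, fb=1
100: 011011100000111 → 0, fb=1
101: 110111000001111 → 1, fb=0
102: 101110000011110 → 1, fb=1
103: 011100000111101 → 0, fb=1
104: 111000001111011 → 1, fb=0
105: 110000011110110 → 1, fb=0
106: 100000111101100 → 1, fb=1
107: 000001111011001 → 0, fb=0
108: 000011110110010 → 0, fb=0
109: 000111101100100 → 0, fb=0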